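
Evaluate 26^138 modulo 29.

13

26^1 ≡ 26 (mod 29)
26^2 ≡ 26^2 = 676 ≡ 9 (mod 29)
26^4 ≡ 9^2 = 81 ≡ 23 (mod 29)
26^8 ≡ 23^2 = 529 ≡ 7 (mod 29)
26^16 ≡ 7^2 = 49 ≡ 20 (mod 29)
26^32 ≡ 20^2 = 400 ≡ 23 (mod 29)
26^64 ≡ 23^2 = 529 ≡ 7 (mod 29)
26^128 ≡ 7^2 = 49 ≡ 20 (mod 29)
26^138 = 26^128 · 26^8 · 26^2 ≡ 20 · 7 · 9 (mod 29).
Accumulate the product:
20 · 7 = 140 ≡ 24
24 · 9 = 216 ≡ 13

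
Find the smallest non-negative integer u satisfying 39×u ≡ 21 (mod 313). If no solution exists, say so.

145

gcd(39, 313) = 1, so a unique solution mod 313 exists.
39⁻¹ ≡ 305 (mod 313).
u ≡ 305×21 ≡ 145 (mod 313).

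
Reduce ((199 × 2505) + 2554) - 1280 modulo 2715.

209

199 × 2505 = 498495 ≡ 1650 (mod 2715)
1650 + 2554 = 4204 ≡ 1489 (mod 2715)
1489 - 1280 = 209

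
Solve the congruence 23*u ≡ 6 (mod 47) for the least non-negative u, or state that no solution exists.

gcd(23, 47) = 1, so a unique solution mod 47 exists.
23⁻¹ ≡ 45 (mod 47).
u ≡ 45*6 ≡ 35 (mod 47).

35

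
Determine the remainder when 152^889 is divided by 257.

132

Using repeated squaring:
152^1 ≡ 152 (mod 257)
152^2 ≡ 152^2 = 23104 ≡ 231 (mod 257)
152^4 ≡ 231^2 = 53361 ≡ 162 (mod 257)
152^8 ≡ 162^2 = 26244 ≡ 30 (mod 257)
152^16 ≡ 30^2 = 900 ≡ 129 (mod 257)
152^32 ≡ 129^2 = 16641 ≡ 193 (mod 257)
152^64 ≡ 193^2 = 37249 ≡ 241 (mod 257)
152^128 ≡ 241^2 = 58081 ≡ 256 (mod 257)
152^256 ≡ 256^2 = 65536 ≡ 1 (mod 257)
152^512 ≡ 1^2 = 1 (mod 257)
152^889 = 152^512 × 152^256 × 152^64 × 152^32 × 152^16 × 152^8 × 152^1 ≡ 1 × 1 × 241 × 193 × 129 × 30 × 152 (mod 257).
Accumulate the product:
1 × 1 = 1
1 × 241 = 241
241 × 193 = 46513 ≡ 253
253 × 129 = 32637 ≡ 255
255 × 30 = 7650 ≡ 197
197 × 152 = 29944 ≡ 132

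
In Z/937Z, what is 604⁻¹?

408

Run the extended Euclidean algorithm:
937 = 1×604 + 333
604 = 1×333 + 271
333 = 1×271 + 62
271 = 4×62 + 23
62 = 2×23 + 16
23 = 1×16 + 7
16 = 2×7 + 2
7 = 3×2 + 1
2 = 2×1 + 0
gcd(604, 937) = 1, so the inverse exists.
Back-substitute for 1:
1 = 1×7 − 3×2
  = −3×16 + 7×7
  = 7×23 − 10×16
  = −10×62 + 27×23
  = 27×271 − 118×62
  = −118×333 + 145×271
  = 145×604 − 263×333
  = −263×937 + 408×604
So 604⁻¹ ≡ 408 (mod 937).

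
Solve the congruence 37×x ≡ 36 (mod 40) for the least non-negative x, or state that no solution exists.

28

gcd(37, 40) = 1, so a unique solution mod 40 exists.
37⁻¹ ≡ 13 (mod 40).
x ≡ 13×36 ≡ 28 (mod 40).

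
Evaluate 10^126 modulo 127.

1

By square-and-multiply:
126 in binary is 1111110, i.e. 126 = 64 + 32 + 16 + 8 + 4 + 2.
10^1 ≡ 10 (mod 127)
10^2 ≡ 10^2 = 100 (mod 127)
10^4 ≡ 100^2 = 10000 ≡ 94 (mod 127)
10^8 ≡ 94^2 = 8836 ≡ 73 (mod 127)
10^16 ≡ 73^2 = 5329 ≡ 122 (mod 127)
10^32 ≡ 122^2 = 14884 ≡ 25 (mod 127)
10^64 ≡ 25^2 = 625 ≡ 117 (mod 127)
10^126 = 10^64 · 10^32 · 10^16 · 10^8 · 10^4 · 10^2 ≡ 117 · 25 · 122 · 73 · 94 · 100 (mod 127).
Accumulate the product:
117 · 25 = 2925 ≡ 4
4 · 122 = 488 ≡ 107
107 · 73 = 7811 ≡ 64
64 · 94 = 6016 ≡ 47
47 · 100 = 4700 ≡ 1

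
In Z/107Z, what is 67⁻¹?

8

107 = 1×67 + 40
67 = 1×40 + 27
40 = 1×27 + 13
27 = 2×13 + 1
13 = 13×1 + 0
gcd(67, 107) = 1, so the inverse exists.
Back-substitute for 1:
1 = 1×27 − 2×13
  = −2×40 + 3×27
  = 3×67 − 5×40
  = −5×107 + 8×67
So 67⁻¹ ≡ 8 (mod 107).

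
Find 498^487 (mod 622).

Compute successive squares:
498^1 ≡ 498 (mod 622)
498^2 ≡ 498^2 = 248004 ≡ 448 (mod 622)
498^4 ≡ 448^2 = 200704 ≡ 420 (mod 622)
498^8 ≡ 420^2 = 176400 ≡ 374 (mod 622)
498^16 ≡ 374^2 = 139876 ≡ 548 (mod 622)
498^32 ≡ 548^2 = 300304 ≡ 500 (mod 622)
498^64 ≡ 500^2 = 250000 ≡ 578 (mod 622)
498^128 ≡ 578^2 = 334084 ≡ 70 (mod 622)
498^256 ≡ 70^2 = 4900 ≡ 546 (mod 622)
498^487 = 498^256 · 498^128 · 498^64 · 498^32 · 498^4 · 498^2 · 498^1 ≡ 546 · 70 · 578 · 500 · 420 · 448 · 498 (mod 622).
Accumulate the product:
546 · 70 = 38220 ≡ 278
278 · 578 = 160684 ≡ 208
208 · 500 = 104000 ≡ 126
126 · 420 = 52920 ≡ 50
50 · 448 = 22400 ≡ 8
8 · 498 = 3984 ≡ 252

252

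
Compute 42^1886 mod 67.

1886 in binary is 11101011110, i.e. 1886 = 1024 + 512 + 256 + 64 + 16 + 8 + 4 + 2.
42^1 ≡ 42 (mod 67)
42^2 ≡ 42^2 = 1764 ≡ 22 (mod 67)
42^4 ≡ 22^2 = 484 ≡ 15 (mod 67)
42^8 ≡ 15^2 = 225 ≡ 24 (mod 67)
42^16 ≡ 24^2 = 576 ≡ 40 (mod 67)
42^32 ≡ 40^2 = 1600 ≡ 59 (mod 67)
42^64 ≡ 59^2 = 3481 ≡ 64 (mod 67)
42^128 ≡ 64^2 = 4096 ≡ 9 (mod 67)
42^256 ≡ 9^2 = 81 ≡ 14 (mod 67)
42^512 ≡ 14^2 = 196 ≡ 62 (mod 67)
42^1024 ≡ 62^2 = 3844 ≡ 25 (mod 67)
42^1886 = 42^1024 · 42^512 · 42^256 · 42^64 · 42^16 · 42^8 · 42^4 · 42^2 ≡ 25 · 62 · 14 · 64 · 40 · 24 · 15 · 22 (mod 67).
Accumulate the product:
25 · 62 = 1550 ≡ 9
9 · 14 = 126 ≡ 59
59 · 64 = 3776 ≡ 24
24 · 40 = 960 ≡ 22
22 · 24 = 528 ≡ 59
59 · 15 = 885 ≡ 14
14 · 22 = 308 ≡ 40

40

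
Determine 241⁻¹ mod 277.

100

Run the extended Euclidean algorithm:
277 = 1*241 + 36
241 = 6*36 + 25
36 = 1*25 + 11
25 = 2*11 + 3
11 = 3*3 + 2
3 = 1*2 + 1
2 = 2*1 + 0
gcd(241, 277) = 1, so the inverse exists.
Back-substitute for 1:
1 = 1*3 − 1*2
  = −1*11 + 4*3
  = 4*25 − 9*11
  = −9*36 + 13*25
  = 13*241 − 87*36
  = −87*277 + 100*241
So 241⁻¹ ≡ 100 (mod 277).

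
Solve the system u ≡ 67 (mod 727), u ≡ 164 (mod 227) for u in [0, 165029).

62589

727⁻¹ mod 227: 727*153 ≡ 1 (mod 227), so 727⁻¹ ≡ 153.
u = 67 + 727*((164 − 67)*153 mod 227) = 67 + 727*86 = 62589.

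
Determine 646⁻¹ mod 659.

Apply the Euclidean algorithm and back-substitute:
659 = 1·646 + 13
646 = 49·13 + 9
13 = 1·9 + 4
9 = 2·4 + 1
4 = 4·1 + 0
gcd(646, 659) = 1, so the inverse exists.
Back-substitute for 1:
1 = 1·9 − 2·4
  = −2·13 + 3·9
  = 3·646 − 149·13
  = −149·659 + 152·646
So 646⁻¹ ≡ 152 (mod 659).

152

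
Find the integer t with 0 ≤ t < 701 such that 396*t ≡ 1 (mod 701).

By the extended Euclidean algorithm:
701 = 1*396 + 305
396 = 1*305 + 91
305 = 3*91 + 32
91 = 2*32 + 27
32 = 1*27 + 5
27 = 5*5 + 2
5 = 2*2 + 1
2 = 2*1 + 0
gcd(396, 701) = 1, so the inverse exists.
Bézout: 1 = 161*701 − 285*396.
So 396⁻¹ ≡ −285 ≡ 416 (mod 701).

416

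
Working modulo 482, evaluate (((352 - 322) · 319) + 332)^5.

356

352 - 322 = 30
30 · 319 = 9570 ≡ 412 (mod 482)
412 + 332 = 744 ≡ 262 (mod 482)
(262)^5 ≡ 356 (mod 482)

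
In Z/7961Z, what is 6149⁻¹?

Run the extended Euclidean algorithm:
7961 = 1*6149 + 1812
6149 = 3*1812 + 713
1812 = 2*713 + 386
713 = 1*386 + 327
386 = 1*327 + 59
327 = 5*59 + 32
59 = 1*32 + 27
32 = 1*27 + 5
27 = 5*5 + 2
5 = 2*2 + 1
2 = 2*1 + 0
gcd(6149, 7961) = 1, so the inverse exists.
Back-substitute for 1:
1 = 1*5 − 2*2
  = −2*27 + 11*5
  = 11*32 − 13*27
  = −13*59 + 24*32
  = 24*327 − 133*59
  = −133*386 + 157*327
  = 157*713 − 290*386
  = −290*1812 + 737*713
  = 737*6149 − 2501*1812
  = −2501*7961 + 3238*6149
So 6149⁻¹ ≡ 3238 (mod 7961).

3238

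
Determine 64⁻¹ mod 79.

21

Apply the Euclidean algorithm and back-substitute:
79 = 1*64 + 15
64 = 4*15 + 4
15 = 3*4 + 3
4 = 1*3 + 1
3 = 3*1 + 0
gcd(64, 79) = 1, so the inverse exists.
Back-substitute for 1:
1 = 1*4 − 1*3
  = −1*15 + 4*4
  = 4*64 − 17*15
  = −17*79 + 21*64
So 64⁻¹ ≡ 21 (mod 79).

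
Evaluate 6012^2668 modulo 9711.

Compute successive squares:
2668 in binary is 101001101100, i.e. 2668 = 2048 + 512 + 64 + 32 + 8 + 4.
6012^1 ≡ 6012 (mod 9711)
6012^2 ≡ 6012^2 = 36144144 ≡ 9513 (mod 9711)
6012^4 ≡ 9513^2 = 90497169 ≡ 360 (mod 9711)
6012^8 ≡ 360^2 = 129600 ≡ 3357 (mod 9711)
6012^16 ≡ 3357^2 = 11269449 ≡ 4689 (mod 9711)
6012^32 ≡ 4689^2 = 21986721 ≡ 1017 (mod 9711)
6012^64 ≡ 1017^2 = 1034289 ≡ 4923 (mod 9711)
6012^128 ≡ 4923^2 = 24235929 ≡ 6984 (mod 9711)
6012^256 ≡ 6984^2 = 48776256 ≡ 7614 (mod 9711)
6012^512 ≡ 7614^2 = 57972996 ≡ 8037 (mod 9711)
6012^1024 ≡ 8037^2 = 64593369 ≡ 5508 (mod 9711)
6012^2048 ≡ 5508^2 = 30338064 ≡ 900 (mod 9711)
6012^2668 = 6012^2048 · 6012^512 · 6012^64 · 6012^32 · 6012^8 · 6012^4 ≡ 900 · 8037 · 4923 · 1017 · 3357 · 360 (mod 9711).
Accumulate the product:
900 · 8037 = 7233300 ≡ 8316
8316 · 4923 = 40939668 ≡ 7803
7803 · 1017 = 7935651 ≡ 1764
1764 · 3357 = 5921748 ≡ 7749
7749 · 360 = 2789640 ≡ 2583

2583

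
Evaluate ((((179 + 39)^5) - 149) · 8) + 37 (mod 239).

205

179 + 39 = 218
(218)^5 ≡ 170 (mod 239)
170 - 149 = 21
21 · 8 = 168
168 + 37 = 205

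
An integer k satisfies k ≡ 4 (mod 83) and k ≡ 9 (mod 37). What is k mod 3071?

83⁻¹ mod 37: 83*33 ≡ 1 (mod 37), so 83⁻¹ ≡ 33.
k = 4 + 83*((9 − 4)*33 mod 37) = 4 + 83*17 = 1415.

1415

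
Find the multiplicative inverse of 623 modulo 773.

706

Apply the Euclidean algorithm and back-substitute:
773 = 1*623 + 150
623 = 4*150 + 23
150 = 6*23 + 12
23 = 1*12 + 11
12 = 1*11 + 1
11 = 11*1 + 0
gcd(623, 773) = 1, so the inverse exists.
Back-substitute for 1:
1 = 1*12 − 1*11
  = −1*23 + 2*12
  = 2*150 − 13*23
  = −13*623 + 54*150
  = 54*773 − 67*623
So 623⁻¹ ≡ −67 ≡ 706 (mod 773).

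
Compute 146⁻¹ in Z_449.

163

449 = 3×146 + 11
146 = 13×11 + 3
11 = 3×3 + 2
3 = 1×2 + 1
2 = 2×1 + 0
gcd(146, 449) = 1, so the inverse exists.
Back-substitute for 1:
1 = 1×3 − 1×2
  = −1×11 + 4×3
  = 4×146 − 53×11
  = −53×449 + 163×146
So 146⁻¹ ≡ 163 (mod 449).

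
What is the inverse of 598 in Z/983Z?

120

Apply the Euclidean algorithm and back-substitute:
983 = 1·598 + 385
598 = 1·385 + 213
385 = 1·213 + 172
213 = 1·172 + 41
172 = 4·41 + 8
41 = 5·8 + 1
8 = 8·1 + 0
gcd(598, 983) = 1, so the inverse exists.
Back-substitute for 1:
1 = 1·41 − 5·8
  = −5·172 + 21·41
  = 21·213 − 26·172
  = −26·385 + 47·213
  = 47·598 − 73·385
  = −73·983 + 120·598
So 598⁻¹ ≡ 120 (mod 983).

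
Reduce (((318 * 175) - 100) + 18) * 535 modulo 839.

318 * 175 = 55650 ≡ 276 (mod 839)
276 - 100 = 176
176 + 18 = 194
194 * 535 = 103790 ≡ 593 (mod 839)

593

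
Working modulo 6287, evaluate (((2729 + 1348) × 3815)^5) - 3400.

3943

2729 + 1348 = 4077
4077 × 3815 = 15553755 ≡ 6004 (mod 6287)
(6004)^5 ≡ 1056 (mod 6287)
1056 - 3400 = -2344 ≡ 3943 (mod 6287)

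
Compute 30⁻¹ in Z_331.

331 = 11*30 + 1
30 = 30*1 + 0
gcd(30, 331) = 1, so the inverse exists.
Back-substitute for 1:
1 = 1*331 − 11*30
So 30⁻¹ ≡ −11 ≡ 320 (mod 331).

320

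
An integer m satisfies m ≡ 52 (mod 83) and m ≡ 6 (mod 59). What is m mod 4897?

83⁻¹ mod 59: 83×32 ≡ 1 (mod 59), so 83⁻¹ ≡ 32.
m = 52 + 83×((6 − 52)×32 mod 59) = 52 + 83×3 = 301.

301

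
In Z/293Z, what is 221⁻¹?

118

By the extended Euclidean algorithm:
293 = 1*221 + 72
221 = 3*72 + 5
72 = 14*5 + 2
5 = 2*2 + 1
2 = 2*1 + 0
gcd(221, 293) = 1, so the inverse exists.
Bézout: 1 = −89*293 + 118*221.
So 221⁻¹ ≡ 118 (mod 293).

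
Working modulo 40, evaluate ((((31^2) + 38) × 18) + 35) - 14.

(31)^2 ≡ 1 (mod 40)
1 + 38 = 39
39 × 18 = 702 ≡ 22 (mod 40)
22 + 35 = 57 ≡ 17 (mod 40)
17 - 14 = 3

3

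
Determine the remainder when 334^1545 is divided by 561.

397

Compute successive squares:
1545 in binary is 11000001001, i.e. 1545 = 1024 + 512 + 8 + 1.
334^1 ≡ 334 (mod 561)
334^2 ≡ 334^2 = 111556 ≡ 478 (mod 561)
334^4 ≡ 478^2 = 228484 ≡ 157 (mod 561)
334^8 ≡ 157^2 = 24649 ≡ 526 (mod 561)
334^16 ≡ 526^2 = 276676 ≡ 103 (mod 561)
334^32 ≡ 103^2 = 10609 ≡ 511 (mod 561)
334^64 ≡ 511^2 = 261121 ≡ 256 (mod 561)
334^128 ≡ 256^2 = 65536 ≡ 460 (mod 561)
334^256 ≡ 460^2 = 211600 ≡ 103 (mod 561)
334^512 ≡ 103^2 = 10609 ≡ 511 (mod 561)
334^1024 ≡ 511^2 = 261121 ≡ 256 (mod 561)
334^1545 = 334^1024 · 334^512 · 334^8 · 334^1 ≡ 256 · 511 · 526 · 334 (mod 561).
Accumulate the product:
256 · 511 = 130816 ≡ 103
103 · 526 = 54178 ≡ 322
322 · 334 = 107548 ≡ 397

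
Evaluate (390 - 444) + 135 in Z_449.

81

390 - 444 = -54 ≡ 395 (mod 449)
395 + 135 = 530 ≡ 81 (mod 449)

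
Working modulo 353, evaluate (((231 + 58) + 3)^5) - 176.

148

231 + 58 = 289
289 + 3 = 292
(292)^5 ≡ 324 (mod 353)
324 - 176 = 148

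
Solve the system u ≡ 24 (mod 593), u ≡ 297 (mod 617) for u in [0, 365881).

593⁻¹ mod 617: 593*437 ≡ 1 (mod 617), so 593⁻¹ ≡ 437.
u = 24 + 593*((297 − 24)*437 mod 617) = 24 + 593*220 = 130484.

130484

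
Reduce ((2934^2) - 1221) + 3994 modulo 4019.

2431

(2934)^2 ≡ 3677 (mod 4019)
3677 - 1221 = 2456
2456 + 3994 = 6450 ≡ 2431 (mod 4019)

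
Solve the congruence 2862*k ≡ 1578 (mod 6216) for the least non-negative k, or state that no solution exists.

gcd(2862, 6216) = 6, and 6 | 1578, so solutions exist.
Divide through by 6: 477*k ≡ 263 (mod 1036).
477⁻¹ ≡ 897 (mod 1036).
k ≡ 897*263 ≡ 739 (mod 1036).
The smallest non-negative solution is k = 739.

739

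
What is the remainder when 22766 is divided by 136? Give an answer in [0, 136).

22766 = 167*136 + 54, so 22766 ≡ 54 (mod 136).

54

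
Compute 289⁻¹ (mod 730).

389

Run the extended Euclidean algorithm:
730 = 2·289 + 152
289 = 1·152 + 137
152 = 1·137 + 15
137 = 9·15 + 2
15 = 7·2 + 1
2 = 2·1 + 0
gcd(289, 730) = 1, so the inverse exists.
Bézout: 1 = 135·730 − 341·289.
So 289⁻¹ ≡ −341 ≡ 389 (mod 730).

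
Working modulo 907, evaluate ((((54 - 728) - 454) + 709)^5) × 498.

54 - 728 = -674 ≡ 233 (mod 907)
233 - 454 = -221 ≡ 686 (mod 907)
686 + 709 = 1395 ≡ 488 (mod 907)
(488)^5 ≡ 499 (mod 907)
499 × 498 = 248502 ≡ 891 (mod 907)

891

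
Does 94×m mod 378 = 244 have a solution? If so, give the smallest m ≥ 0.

gcd(94, 378) = 2, and 2 | 244, so solutions exist.
Divide through by 2: 47×m mod 189 = 122.
47⁻¹ ≡ 185 (mod 189).
m ≡ 185×122 ≡ 79 (mod 189).
The smallest non-negative solution is m = 79.

79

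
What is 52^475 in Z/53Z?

52

By square-and-multiply:
475 in binary is 111011011, i.e. 475 = 256 + 128 + 64 + 16 + 8 + 2 + 1.
52^1 ≡ 52 (mod 53)
52^2 ≡ 52^2 = 2704 ≡ 1 (mod 53)
52^4 ≡ 1^2 = 1 (mod 53)
52^8 ≡ 1^2 = 1 (mod 53)
52^16 ≡ 1^2 = 1 (mod 53)
52^32 ≡ 1^2 = 1 (mod 53)
52^64 ≡ 1^2 = 1 (mod 53)
52^128 ≡ 1^2 = 1 (mod 53)
52^256 ≡ 1^2 = 1 (mod 53)
52^475 = 52^256 × 52^128 × 52^64 × 52^16 × 52^8 × 52^2 × 52^1 ≡ 1 × 1 × 1 × 1 × 1 × 1 × 52 (mod 53).
Accumulate the product:
1 × 1 = 1
1 × 1 = 1
1 × 1 = 1
1 × 1 = 1
1 × 1 = 1
1 × 52 = 52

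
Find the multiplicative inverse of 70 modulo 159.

25

159 = 2×70 + 19
70 = 3×19 + 13
19 = 1×13 + 6
13 = 2×6 + 1
6 = 6×1 + 0
gcd(70, 159) = 1, so the inverse exists.
Bézout: 1 = −11×159 + 25×70.
So 70⁻¹ ≡ 25 (mod 159).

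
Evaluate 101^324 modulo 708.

553

324 in binary is 101000100, i.e. 324 = 256 + 64 + 4.
101^1 ≡ 101 (mod 708)
101^2 ≡ 101^2 = 10201 ≡ 289 (mod 708)
101^4 ≡ 289^2 = 83521 ≡ 685 (mod 708)
101^8 ≡ 685^2 = 469225 ≡ 529 (mod 708)
101^16 ≡ 529^2 = 279841 ≡ 181 (mod 708)
101^32 ≡ 181^2 = 32761 ≡ 193 (mod 708)
101^64 ≡ 193^2 = 37249 ≡ 433 (mod 708)
101^128 ≡ 433^2 = 187489 ≡ 577 (mod 708)
101^256 ≡ 577^2 = 332929 ≡ 169 (mod 708)
101^324 = 101^256 × 101^64 × 101^4 ≡ 169 × 433 × 685 (mod 708).
Accumulate the product:
169 × 433 = 73177 ≡ 253
253 × 685 = 173305 ≡ 553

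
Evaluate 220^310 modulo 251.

64

Compute successive squares:
310 in binary is 100110110, i.e. 310 = 256 + 32 + 16 + 4 + 2.
220^1 ≡ 220 (mod 251)
220^2 ≡ 220^2 = 48400 ≡ 208 (mod 251)
220^4 ≡ 208^2 = 43264 ≡ 92 (mod 251)
220^8 ≡ 92^2 = 8464 ≡ 181 (mod 251)
220^16 ≡ 181^2 = 32761 ≡ 131 (mod 251)
220^32 ≡ 131^2 = 17161 ≡ 93 (mod 251)
220^64 ≡ 93^2 = 8649 ≡ 115 (mod 251)
220^128 ≡ 115^2 = 13225 ≡ 173 (mod 251)
220^256 ≡ 173^2 = 29929 ≡ 60 (mod 251)
220^310 = 220^256 × 220^32 × 220^16 × 220^4 × 220^2 ≡ 60 × 93 × 131 × 92 × 208 (mod 251).
Accumulate the product:
60 × 93 = 5580 ≡ 58
58 × 131 = 7598 ≡ 68
68 × 92 = 6256 ≡ 232
232 × 208 = 48256 ≡ 64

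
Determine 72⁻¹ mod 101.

By the extended Euclidean algorithm:
101 = 1·72 + 29
72 = 2·29 + 14
29 = 2·14 + 1
14 = 14·1 + 0
gcd(72, 101) = 1, so the inverse exists.
Bézout: 1 = 5·101 − 7·72.
So 72⁻¹ ≡ −7 ≡ 94 (mod 101).

94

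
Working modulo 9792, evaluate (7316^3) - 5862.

1562

(7316)^3 ≡ 7424 (mod 9792)
7424 - 5862 = 1562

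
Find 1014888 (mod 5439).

1014888 = 186*5439 + 3234, so 1014888 ≡ 3234 (mod 5439).

3234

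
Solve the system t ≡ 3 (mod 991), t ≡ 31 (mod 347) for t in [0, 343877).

164509

991⁻¹ mod 347: 991·229 ≡ 1 (mod 347), so 991⁻¹ ≡ 229.
t = 3 + 991·((31 − 3)·229 mod 347) = 3 + 991·166 = 164509.
Check: 164509 mod 991 = 3, 164509 mod 347 = 31. ✓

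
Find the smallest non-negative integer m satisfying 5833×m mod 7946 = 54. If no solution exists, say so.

gcd(5833, 7946) = 1, so a unique solution mod 7946 exists.
5833⁻¹ ≡ 3125 (mod 7946).
m ≡ 3125×54 ≡ 1884 (mod 7946).

1884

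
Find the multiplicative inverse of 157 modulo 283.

137

By the extended Euclidean algorithm:
283 = 1×157 + 126
157 = 1×126 + 31
126 = 4×31 + 2
31 = 15×2 + 1
2 = 2×1 + 0
gcd(157, 283) = 1, so the inverse exists.
Back-substitute for 1:
1 = 1×31 − 15×2
  = −15×126 + 61×31
  = 61×157 − 76×126
  = −76×283 + 137×157
So 157⁻¹ ≡ 137 (mod 283).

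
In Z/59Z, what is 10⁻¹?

By the extended Euclidean algorithm:
59 = 5×10 + 9
10 = 1×9 + 1
9 = 9×1 + 0
gcd(10, 59) = 1, so the inverse exists.
Bézout: 1 = −1×59 + 6×10.
So 10⁻¹ ≡ 6 (mod 59).

6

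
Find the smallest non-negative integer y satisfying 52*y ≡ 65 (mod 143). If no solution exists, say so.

gcd(52, 143) = 13, and 13 | 65, so solutions exist.
Divide through by 13: 4*y = 5 (mod 11).
4⁻¹ ≡ 3 (mod 11).
y ≡ 3*5 ≡ 4 (mod 11).
The smallest non-negative solution is y = 4.

4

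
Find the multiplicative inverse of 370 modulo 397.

147

Run the extended Euclidean algorithm:
397 = 1·370 + 27
370 = 13·27 + 19
27 = 1·19 + 8
19 = 2·8 + 3
8 = 2·3 + 2
3 = 1·2 + 1
2 = 2·1 + 0
gcd(370, 397) = 1, so the inverse exists.
Back-substitute for 1:
1 = 1·3 − 1·2
  = −1·8 + 3·3
  = 3·19 − 7·8
  = −7·27 + 10·19
  = 10·370 − 137·27
  = −137·397 + 147·370
So 370⁻¹ ≡ 147 (mod 397).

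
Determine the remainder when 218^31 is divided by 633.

Using repeated squaring:
218^1 ≡ 218 (mod 633)
218^2 ≡ 218^2 = 47524 ≡ 49 (mod 633)
218^4 ≡ 49^2 = 2401 ≡ 502 (mod 633)
218^8 ≡ 502^2 = 252004 ≡ 70 (mod 633)
218^16 ≡ 70^2 = 4900 ≡ 469 (mod 633)
218^31 = 218^16 * 218^8 * 218^4 * 218^2 * 218^1 ≡ 469 * 70 * 502 * 49 * 218 (mod 633).
Accumulate the product:
469 * 70 = 32830 ≡ 547
547 * 502 = 274594 ≡ 505
505 * 49 = 24745 ≡ 58
58 * 218 = 12644 ≡ 617

617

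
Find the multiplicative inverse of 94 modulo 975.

Run the extended Euclidean algorithm:
975 = 10*94 + 35
94 = 2*35 + 24
35 = 1*24 + 11
24 = 2*11 + 2
11 = 5*2 + 1
2 = 2*1 + 0
gcd(94, 975) = 1, so the inverse exists.
Back-substitute for 1:
1 = 1*11 − 5*2
  = −5*24 + 11*11
  = 11*35 − 16*24
  = −16*94 + 43*35
  = 43*975 − 446*94
So 94⁻¹ ≡ −446 ≡ 529 (mod 975).

529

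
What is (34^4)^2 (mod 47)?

37

(34)^4 ≡ 32 (mod 47)
(32)^2 ≡ 37 (mod 47)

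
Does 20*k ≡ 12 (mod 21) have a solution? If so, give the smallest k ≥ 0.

9

gcd(20, 21) = 1, so a unique solution mod 21 exists.
20⁻¹ ≡ 20 (mod 21).
k ≡ 20*12 ≡ 9 (mod 21).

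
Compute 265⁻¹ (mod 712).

By the extended Euclidean algorithm:
712 = 2×265 + 182
265 = 1×182 + 83
182 = 2×83 + 16
83 = 5×16 + 3
16 = 5×3 + 1
3 = 3×1 + 0
gcd(265, 712) = 1, so the inverse exists.
Bézout: 1 = 83×712 − 223×265.
So 265⁻¹ ≡ −223 ≡ 489 (mod 712).

489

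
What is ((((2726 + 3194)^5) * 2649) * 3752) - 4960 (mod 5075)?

815

2726 + 3194 = 5920 ≡ 845 (mod 5075)
(845)^5 ≡ 850 (mod 5075)
850 * 2649 = 2251650 ≡ 3425 (mod 5075)
3425 * 3752 = 12850600 ≡ 700 (mod 5075)
700 - 4960 = -4260 ≡ 815 (mod 5075)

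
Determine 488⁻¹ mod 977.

Run the extended Euclidean algorithm:
977 = 2*488 + 1
488 = 488*1 + 0
gcd(488, 977) = 1, so the inverse exists.
Back-substitute for 1:
1 = 1*977 − 2*488
So 488⁻¹ ≡ −2 ≡ 975 (mod 977).

975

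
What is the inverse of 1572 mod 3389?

3223

3389 = 2×1572 + 245
1572 = 6×245 + 102
245 = 2×102 + 41
102 = 2×41 + 20
41 = 2×20 + 1
20 = 20×1 + 0
gcd(1572, 3389) = 1, so the inverse exists.
Back-substitute for 1:
1 = 1×41 − 2×20
  = −2×102 + 5×41
  = 5×245 − 12×102
  = −12×1572 + 77×245
  = 77×3389 − 166×1572
So 1572⁻¹ ≡ −166 ≡ 3223 (mod 3389).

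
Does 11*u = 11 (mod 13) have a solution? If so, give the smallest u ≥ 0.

1

gcd(11, 13) = 1, so a unique solution mod 13 exists.
11⁻¹ ≡ 6 (mod 13).
u ≡ 6*11 ≡ 1 (mod 13).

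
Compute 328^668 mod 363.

289

By square-and-multiply:
668 in binary is 1010011100, i.e. 668 = 512 + 128 + 16 + 8 + 4.
328^1 ≡ 328 (mod 363)
328^2 ≡ 328^2 = 107584 ≡ 136 (mod 363)
328^4 ≡ 136^2 = 18496 ≡ 346 (mod 363)
328^8 ≡ 346^2 = 119716 ≡ 289 (mod 363)
328^16 ≡ 289^2 = 83521 ≡ 31 (mod 363)
328^32 ≡ 31^2 = 961 ≡ 235 (mod 363)
328^64 ≡ 235^2 = 55225 ≡ 49 (mod 363)
328^128 ≡ 49^2 = 2401 ≡ 223 (mod 363)
328^256 ≡ 223^2 = 49729 ≡ 361 (mod 363)
328^512 ≡ 361^2 = 130321 ≡ 4 (mod 363)
328^668 = 328^512 * 328^128 * 328^16 * 328^8 * 328^4 ≡ 4 * 223 * 31 * 289 * 346 (mod 363).
Accumulate the product:
4 * 223 = 892 ≡ 166
166 * 31 = 5146 ≡ 64
64 * 289 = 18496 ≡ 346
346 * 346 = 119716 ≡ 289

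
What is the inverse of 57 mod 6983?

Run the extended Euclidean algorithm:
6983 = 122*57 + 29
57 = 1*29 + 28
29 = 1*28 + 1
28 = 28*1 + 0
gcd(57, 6983) = 1, so the inverse exists.
Bézout: 1 = 2*6983 − 245*57.
So 57⁻¹ ≡ −245 ≡ 6738 (mod 6983).

6738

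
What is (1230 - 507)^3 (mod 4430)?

1230 - 507 = 723
(723)^3 ≡ 907 (mod 4430)

907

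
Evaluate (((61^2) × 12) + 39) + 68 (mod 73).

(61)^2 ≡ 71 (mod 73)
71 × 12 = 852 ≡ 49 (mod 73)
49 + 39 = 88 ≡ 15 (mod 73)
15 + 68 = 83 ≡ 10 (mod 73)

10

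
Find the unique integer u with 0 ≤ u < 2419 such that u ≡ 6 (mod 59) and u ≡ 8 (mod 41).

1894

59⁻¹ mod 41: 59*16 ≡ 1 (mod 41), so 59⁻¹ ≡ 16.
u = 6 + 59*((8 − 6)*16 mod 41) = 6 + 59*32 = 1894.
Check: 1894 mod 59 = 6, 1894 mod 41 = 8. ✓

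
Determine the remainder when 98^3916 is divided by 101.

16

Using repeated squaring:
98^1 ≡ 98 (mod 101)
98^2 ≡ 98^2 = 9604 ≡ 9 (mod 101)
98^4 ≡ 9^2 = 81 (mod 101)
98^8 ≡ 81^2 = 6561 ≡ 97 (mod 101)
98^16 ≡ 97^2 = 9409 ≡ 16 (mod 101)
98^32 ≡ 16^2 = 256 ≡ 54 (mod 101)
98^64 ≡ 54^2 = 2916 ≡ 88 (mod 101)
98^128 ≡ 88^2 = 7744 ≡ 68 (mod 101)
98^256 ≡ 68^2 = 4624 ≡ 79 (mod 101)
98^512 ≡ 79^2 = 6241 ≡ 80 (mod 101)
98^1024 ≡ 80^2 = 6400 ≡ 37 (mod 101)
98^2048 ≡ 37^2 = 1369 ≡ 56 (mod 101)
98^3916 = 98^2048 × 98^1024 × 98^512 × 98^256 × 98^64 × 98^8 × 98^4 ≡ 56 × 37 × 80 × 79 × 88 × 97 × 81 (mod 101).
Accumulate the product:
56 × 37 = 2072 ≡ 52
52 × 80 = 4160 ≡ 19
19 × 79 = 1501 ≡ 87
87 × 88 = 7656 ≡ 81
81 × 97 = 7857 ≡ 80
80 × 81 = 6480 ≡ 16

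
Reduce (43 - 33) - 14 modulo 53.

43 - 33 = 10
10 - 14 = -4 ≡ 49 (mod 53)

49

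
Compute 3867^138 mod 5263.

4985

3867^1 ≡ 3867 (mod 5263)
3867^2 ≡ 3867^2 = 14953689 ≡ 1506 (mod 5263)
3867^4 ≡ 1506^2 = 2268036 ≡ 4946 (mod 5263)
3867^8 ≡ 4946^2 = 24462916 ≡ 492 (mod 5263)
3867^16 ≡ 492^2 = 242064 ≡ 5229 (mod 5263)
3867^32 ≡ 5229^2 = 27342441 ≡ 1156 (mod 5263)
3867^64 ≡ 1156^2 = 1336336 ≡ 4797 (mod 5263)
3867^128 ≡ 4797^2 = 23011209 ≡ 1373 (mod 5263)
3867^138 = 3867^128 · 3867^8 · 3867^2 ≡ 1373 · 492 · 1506 (mod 5263).
Accumulate the product:
1373 · 492 = 675516 ≡ 1852
1852 · 1506 = 2789112 ≡ 4985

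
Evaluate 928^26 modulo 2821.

870

26 in binary is 11010, i.e. 26 = 16 + 8 + 2.
928^1 ≡ 928 (mod 2821)
928^2 ≡ 928^2 = 861184 ≡ 779 (mod 2821)
928^4 ≡ 779^2 = 606841 ≡ 326 (mod 2821)
928^8 ≡ 326^2 = 106276 ≡ 1899 (mod 2821)
928^16 ≡ 1899^2 = 3606201 ≡ 963 (mod 2821)
928^26 = 928^16 · 928^8 · 928^2 ≡ 963 · 1899 · 779 (mod 2821).
Accumulate the product:
963 · 1899 = 1828737 ≡ 729
729 · 779 = 567891 ≡ 870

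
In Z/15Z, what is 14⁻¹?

15 = 1*14 + 1
14 = 14*1 + 0
gcd(14, 15) = 1, so the inverse exists.
Bézout: 1 = 1*15 − 1*14.
So 14⁻¹ ≡ −1 ≡ 14 (mod 15).

14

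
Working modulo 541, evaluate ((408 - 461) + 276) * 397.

408 - 461 = -53 ≡ 488 (mod 541)
488 + 276 = 764 ≡ 223 (mod 541)
223 * 397 = 88531 ≡ 348 (mod 541)

348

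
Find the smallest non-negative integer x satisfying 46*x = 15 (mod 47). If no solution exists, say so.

32

gcd(46, 47) = 1, so a unique solution mod 47 exists.
46⁻¹ ≡ 46 (mod 47).
x ≡ 46*15 ≡ 32 (mod 47).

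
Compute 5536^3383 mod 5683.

3483

Compute successive squares:
3383 in binary is 110100110111, i.e. 3383 = 2048 + 1024 + 256 + 32 + 16 + 4 + 2 + 1.
5536^1 ≡ 5536 (mod 5683)
5536^2 ≡ 5536^2 = 30647296 ≡ 4560 (mod 5683)
5536^4 ≡ 4560^2 = 20793600 ≡ 5186 (mod 5683)
5536^8 ≡ 5186^2 = 26894596 ≡ 2640 (mod 5683)
5536^16 ≡ 2640^2 = 6969600 ≡ 2242 (mod 5683)
5536^32 ≡ 2242^2 = 5026564 ≡ 2792 (mod 5683)
5536^64 ≡ 2792^2 = 7795264 ≡ 3871 (mod 5683)
5536^128 ≡ 3871^2 = 14984641 ≡ 4253 (mod 5683)
5536^256 ≡ 4253^2 = 18088009 ≡ 4703 (mod 5683)
5536^512 ≡ 4703^2 = 22118209 ≡ 5656 (mod 5683)
5536^1024 ≡ 5656^2 = 31990336 ≡ 729 (mod 5683)
5536^2048 ≡ 729^2 = 531441 ≡ 2922 (mod 5683)
5536^3383 = 5536^2048 · 5536^1024 · 5536^256 · 5536^32 · 5536^16 · 5536^4 · 5536^2 · 5536^1 ≡ 2922 · 729 · 4703 · 2792 · 2242 · 5186 · 4560 · 5536 (mod 5683).
Accumulate the product:
2922 · 729 = 2130138 ≡ 4696
4696 · 4703 = 22085288 ≡ 1150
1150 · 2792 = 3210800 ≡ 5588
5588 · 2242 = 12528296 ≡ 2964
2964 · 5186 = 15371304 ≡ 4472
4472 · 4560 = 20392320 ≡ 1716
1716 · 5536 = 9499776 ≡ 3483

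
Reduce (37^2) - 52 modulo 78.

(37)^2 ≡ 43 (mod 78)
43 - 52 = -9 ≡ 69 (mod 78)

69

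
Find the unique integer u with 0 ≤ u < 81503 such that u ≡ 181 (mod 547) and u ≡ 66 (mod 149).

547⁻¹ mod 149: 547*76 ≡ 1 (mod 149), so 547⁻¹ ≡ 76.
u = 181 + 547*((66 − 181)*76 mod 149) = 181 + 547*51 = 28078.
Check: 28078 mod 547 = 181, 28078 mod 149 = 66. ✓

28078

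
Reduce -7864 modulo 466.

-7864 = -17·466 + 58, so -7864 ≡ 58 (mod 466).

58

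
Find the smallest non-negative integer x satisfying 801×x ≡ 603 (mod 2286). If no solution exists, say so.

gcd(801, 2286) = 9, and 9 | 603, so solutions exist.
Divide through by 9: 89×x = 67 (mod 254).
89⁻¹ ≡ 137 (mod 254).
x ≡ 137×67 ≡ 35 (mod 254).
The smallest non-negative solution is x = 35.

35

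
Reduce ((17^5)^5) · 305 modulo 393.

31

(17)^5 ≡ 341 (mod 393)
(341)^5 ≡ 281 (mod 393)
281 · 305 = 85705 ≡ 31 (mod 393)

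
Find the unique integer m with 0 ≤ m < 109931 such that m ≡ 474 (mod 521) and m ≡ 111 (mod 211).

71851

521⁻¹ mod 211: 521·81 ≡ 1 (mod 211), so 521⁻¹ ≡ 81.
m = 474 + 521·((111 − 474)·81 mod 211) = 474 + 521·137 = 71851.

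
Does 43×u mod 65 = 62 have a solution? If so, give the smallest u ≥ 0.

9

gcd(43, 65) = 1, so a unique solution mod 65 exists.
43⁻¹ ≡ 62 (mod 65).
u ≡ 62×62 ≡ 9 (mod 65).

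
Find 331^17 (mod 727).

17 in binary is 10001, i.e. 17 = 16 + 1.
331^1 ≡ 331 (mod 727)
331^2 ≡ 331^2 = 109561 ≡ 511 (mod 727)
331^4 ≡ 511^2 = 261121 ≡ 128 (mod 727)
331^8 ≡ 128^2 = 16384 ≡ 390 (mod 727)
331^16 ≡ 390^2 = 152100 ≡ 157 (mod 727)
331^17 = 331^16 · 331^1 ≡ 157 · 331 (mod 727).
157 · 331 = 51967 ≡ 350 (mod 727).

350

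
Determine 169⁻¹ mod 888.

888 = 5×169 + 43
169 = 3×43 + 40
43 = 1×40 + 3
40 = 13×3 + 1
3 = 3×1 + 0
gcd(169, 888) = 1, so the inverse exists.
Back-substitute for 1:
1 = 1×40 − 13×3
  = −13×43 + 14×40
  = 14×169 − 55×43
  = −55×888 + 289×169
So 169⁻¹ ≡ 289 (mod 888).

289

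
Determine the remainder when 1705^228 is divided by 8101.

Compute successive squares:
228 in binary is 11100100, i.e. 228 = 128 + 64 + 32 + 4.
1705^1 ≡ 1705 (mod 8101)
1705^2 ≡ 1705^2 = 2907025 ≡ 6867 (mod 8101)
1705^4 ≡ 6867^2 = 47155689 ≡ 7869 (mod 8101)
1705^8 ≡ 7869^2 = 61921161 ≡ 5218 (mod 8101)
1705^16 ≡ 5218^2 = 27227524 ≡ 63 (mod 8101)
1705^32 ≡ 63^2 = 3969 (mod 8101)
1705^64 ≡ 3969^2 = 15752961 ≡ 4617 (mod 8101)
1705^128 ≡ 4617^2 = 21316689 ≡ 2958 (mod 8101)
1705^228 = 1705^128 × 1705^64 × 1705^32 × 1705^4 ≡ 2958 × 4617 × 3969 × 7869 (mod 8101).
Accumulate the product:
2958 × 4617 = 13657086 ≡ 6901
6901 × 3969 = 27390069 ≡ 588
588 × 7869 = 4626972 ≡ 1301

1301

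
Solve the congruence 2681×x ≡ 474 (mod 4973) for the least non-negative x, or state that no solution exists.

gcd(2681, 4973) = 1, so a unique solution mod 4973 exists.
2681⁻¹ ≡ 2250 (mod 4973).
x ≡ 2250×474 ≡ 2278 (mod 4973).

2278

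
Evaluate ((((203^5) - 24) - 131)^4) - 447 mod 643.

(203)^5 ≡ 472 (mod 643)
472 - 24 = 448
448 - 131 = 317
(317)^4 ≡ 611 (mod 643)
611 - 447 = 164

164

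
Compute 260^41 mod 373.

58

By square-and-multiply:
41 in binary is 101001, i.e. 41 = 32 + 8 + 1.
260^1 ≡ 260 (mod 373)
260^2 ≡ 260^2 = 67600 ≡ 87 (mod 373)
260^4 ≡ 87^2 = 7569 ≡ 109 (mod 373)
260^8 ≡ 109^2 = 11881 ≡ 318 (mod 373)
260^16 ≡ 318^2 = 101124 ≡ 41 (mod 373)
260^32 ≡ 41^2 = 1681 ≡ 189 (mod 373)
260^41 = 260^32 · 260^8 · 260^1 ≡ 189 · 318 · 260 (mod 373).
Accumulate the product:
189 · 318 = 60102 ≡ 49
49 · 260 = 12740 ≡ 58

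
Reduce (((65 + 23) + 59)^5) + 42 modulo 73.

65 + 23 = 88 ≡ 15 (mod 73)
15 + 59 = 74 ≡ 1 (mod 73)
(1)^5 ≡ 1 (mod 73)
1 + 42 = 43

43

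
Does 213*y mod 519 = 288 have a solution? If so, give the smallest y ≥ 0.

gcd(213, 519) = 3, and 3 | 288, so solutions exist.
Divide through by 3: 71*y = 96 (mod 173).
71⁻¹ ≡ 39 (mod 173).
y ≡ 39*96 ≡ 111 (mod 173).
The smallest non-negative solution is y = 111.

111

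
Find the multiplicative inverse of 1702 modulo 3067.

1984

3067 = 1·1702 + 1365
1702 = 1·1365 + 337
1365 = 4·337 + 17
337 = 19·17 + 14
17 = 1·14 + 3
14 = 4·3 + 2
3 = 1·2 + 1
2 = 2·1 + 0
gcd(1702, 3067) = 1, so the inverse exists.
Back-substitute for 1:
1 = 1·3 − 1·2
  = −1·14 + 5·3
  = 5·17 − 6·14
  = −6·337 + 119·17
  = 119·1365 − 482·337
  = −482·1702 + 601·1365
  = 601·3067 − 1083·1702
So 1702⁻¹ ≡ −1083 ≡ 1984 (mod 3067).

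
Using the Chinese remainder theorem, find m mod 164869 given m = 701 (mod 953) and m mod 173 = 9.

701

953⁻¹ mod 173: 953×116 ≡ 1 (mod 173), so 953⁻¹ ≡ 116.
m = 701 + 953×((9 − 701)×116 mod 173) = 701 + 953×0 = 701.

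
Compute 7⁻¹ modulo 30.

Run the extended Euclidean algorithm:
30 = 4*7 + 2
7 = 3*2 + 1
2 = 2*1 + 0
gcd(7, 30) = 1, so the inverse exists.
Bézout: 1 = −3*30 + 13*7.
So 7⁻¹ ≡ 13 (mod 30).

13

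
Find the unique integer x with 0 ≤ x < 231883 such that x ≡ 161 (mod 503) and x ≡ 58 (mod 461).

503⁻¹ mod 461: 503×11 ≡ 1 (mod 461), so 503⁻¹ ≡ 11.
x = 161 + 503×((58 − 161)×11 mod 461) = 161 + 503×250 = 125911.
Check: 125911 mod 503 = 161, 125911 mod 461 = 58. ✓

125911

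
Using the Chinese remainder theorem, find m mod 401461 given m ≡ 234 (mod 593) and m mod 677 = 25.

283688

593⁻¹ mod 677: 593*137 ≡ 1 (mod 677), so 593⁻¹ ≡ 137.
m = 234 + 593*((25 − 234)*137 mod 677) = 234 + 593*478 = 283688.
Check: 283688 mod 593 = 234, 283688 mod 677 = 25. ✓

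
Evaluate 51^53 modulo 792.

53 in binary is 110101, i.e. 53 = 32 + 16 + 4 + 1.
51^1 ≡ 51 (mod 792)
51^2 ≡ 51^2 = 2601 ≡ 225 (mod 792)
51^4 ≡ 225^2 = 50625 ≡ 729 (mod 792)
51^8 ≡ 729^2 = 531441 ≡ 9 (mod 792)
51^16 ≡ 9^2 = 81 (mod 792)
51^32 ≡ 81^2 = 6561 ≡ 225 (mod 792)
51^53 = 51^32 · 51^16 · 51^4 · 51^1 ≡ 225 · 81 · 729 · 51 (mod 792).
Accumulate the product:
225 · 81 = 18225 ≡ 9
9 · 729 = 6561 ≡ 225
225 · 51 = 11475 ≡ 387

387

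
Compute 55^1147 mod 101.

18

Compute successive squares:
1147 in binary is 10001111011, i.e. 1147 = 1024 + 64 + 32 + 16 + 8 + 2 + 1.
55^1 ≡ 55 (mod 101)
55^2 ≡ 55^2 = 3025 ≡ 96 (mod 101)
55^4 ≡ 96^2 = 9216 ≡ 25 (mod 101)
55^8 ≡ 25^2 = 625 ≡ 19 (mod 101)
55^16 ≡ 19^2 = 361 ≡ 58 (mod 101)
55^32 ≡ 58^2 = 3364 ≡ 31 (mod 101)
55^64 ≡ 31^2 = 961 ≡ 52 (mod 101)
55^128 ≡ 52^2 = 2704 ≡ 78 (mod 101)
55^256 ≡ 78^2 = 6084 ≡ 24 (mod 101)
55^512 ≡ 24^2 = 576 ≡ 71 (mod 101)
55^1024 ≡ 71^2 = 5041 ≡ 92 (mod 101)
55^1147 = 55^1024 * 55^64 * 55^32 * 55^16 * 55^8 * 55^2 * 55^1 ≡ 92 * 52 * 31 * 58 * 19 * 96 * 55 (mod 101).
Accumulate the product:
92 * 52 = 4784 ≡ 37
37 * 31 = 1147 ≡ 36
36 * 58 = 2088 ≡ 68
68 * 19 = 1292 ≡ 80
80 * 96 = 7680 ≡ 4
4 * 55 = 220 ≡ 18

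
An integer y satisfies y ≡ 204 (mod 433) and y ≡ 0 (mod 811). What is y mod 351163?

433⁻¹ mod 811: 433*118 ≡ 1 (mod 811), so 433⁻¹ ≡ 118.
y = 204 + 433*((0 − 204)*118 mod 811) = 204 + 433*258 = 111918.
Check: 111918 mod 433 = 204, 111918 mod 811 = 0. ✓

111918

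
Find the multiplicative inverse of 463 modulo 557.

397

Apply the Euclidean algorithm and back-substitute:
557 = 1×463 + 94
463 = 4×94 + 87
94 = 1×87 + 7
87 = 12×7 + 3
7 = 2×3 + 1
3 = 3×1 + 0
gcd(463, 557) = 1, so the inverse exists.
Back-substitute for 1:
1 = 1×7 − 2×3
  = −2×87 + 25×7
  = 25×94 − 27×87
  = −27×463 + 133×94
  = 133×557 − 160×463
So 463⁻¹ ≡ −160 ≡ 397 (mod 557).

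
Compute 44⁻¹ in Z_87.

Run the extended Euclidean algorithm:
87 = 1*44 + 43
44 = 1*43 + 1
43 = 43*1 + 0
gcd(44, 87) = 1, so the inverse exists.
Back-substitute for 1:
1 = 1*44 − 1*43
  = −1*87 + 2*44
So 44⁻¹ ≡ 2 (mod 87).

2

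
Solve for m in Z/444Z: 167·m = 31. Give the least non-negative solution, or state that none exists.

gcd(167, 444) = 1, so a unique solution mod 444 exists.
167⁻¹ ≡ 335 (mod 444).
m ≡ 335·31 ≡ 173 (mod 444).

173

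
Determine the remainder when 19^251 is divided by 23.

10

251 in binary is 11111011, i.e. 251 = 128 + 64 + 32 + 16 + 8 + 2 + 1.
19^1 ≡ 19 (mod 23)
19^2 ≡ 19^2 = 361 ≡ 16 (mod 23)
19^4 ≡ 16^2 = 256 ≡ 3 (mod 23)
19^8 ≡ 3^2 = 9 (mod 23)
19^16 ≡ 9^2 = 81 ≡ 12 (mod 23)
19^32 ≡ 12^2 = 144 ≡ 6 (mod 23)
19^64 ≡ 6^2 = 36 ≡ 13 (mod 23)
19^128 ≡ 13^2 = 169 ≡ 8 (mod 23)
19^251 = 19^128 · 19^64 · 19^32 · 19^16 · 19^8 · 19^2 · 19^1 ≡ 8 · 13 · 6 · 12 · 9 · 16 · 19 (mod 23).
Accumulate the product:
8 · 13 = 104 ≡ 12
12 · 6 = 72 ≡ 3
3 · 12 = 36 ≡ 13
13 · 9 = 117 ≡ 2
2 · 16 = 32 ≡ 9
9 · 19 = 171 ≡ 10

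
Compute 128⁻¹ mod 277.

145

277 = 2×128 + 21
128 = 6×21 + 2
21 = 10×2 + 1
2 = 2×1 + 0
gcd(128, 277) = 1, so the inverse exists.
Bézout: 1 = 61×277 − 132×128.
So 128⁻¹ ≡ −132 ≡ 145 (mod 277).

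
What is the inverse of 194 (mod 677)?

171

By the extended Euclidean algorithm:
677 = 3·194 + 95
194 = 2·95 + 4
95 = 23·4 + 3
4 = 1·3 + 1
3 = 3·1 + 0
gcd(194, 677) = 1, so the inverse exists.
Back-substitute for 1:
1 = 1·4 − 1·3
  = −1·95 + 24·4
  = 24·194 − 49·95
  = −49·677 + 171·194
So 194⁻¹ ≡ 171 (mod 677).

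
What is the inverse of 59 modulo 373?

By the extended Euclidean algorithm:
373 = 6*59 + 19
59 = 3*19 + 2
19 = 9*2 + 1
2 = 2*1 + 0
gcd(59, 373) = 1, so the inverse exists.
Bézout: 1 = 28*373 − 177*59.
So 59⁻¹ ≡ −177 ≡ 196 (mod 373).

196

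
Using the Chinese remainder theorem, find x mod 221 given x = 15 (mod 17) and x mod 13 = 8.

151

17⁻¹ mod 13: 17*10 ≡ 1 (mod 13), so 17⁻¹ ≡ 10.
x = 15 + 17*((8 − 15)*10 mod 13) = 15 + 17*8 = 151.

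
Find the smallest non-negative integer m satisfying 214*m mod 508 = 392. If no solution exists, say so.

168

gcd(214, 508) = 2, and 2 | 392, so solutions exist.
Divide through by 2: 107*m ≡ 196 mod 254.
107⁻¹ ≡ 19 (mod 254).
m ≡ 19*196 ≡ 168 (mod 254).
The smallest non-negative solution is m = 168.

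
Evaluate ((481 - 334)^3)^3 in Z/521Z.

481 - 334 = 147
(147)^3 ≡ 507 (mod 521)
(507)^3 ≡ 382 (mod 521)

382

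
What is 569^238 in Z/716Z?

285

Compute successive squares:
238 in binary is 11101110, i.e. 238 = 128 + 64 + 32 + 8 + 4 + 2.
569^1 ≡ 569 (mod 716)
569^2 ≡ 569^2 = 323761 ≡ 129 (mod 716)
569^4 ≡ 129^2 = 16641 ≡ 173 (mod 716)
569^8 ≡ 173^2 = 29929 ≡ 573 (mod 716)
569^16 ≡ 573^2 = 328329 ≡ 401 (mod 716)
569^32 ≡ 401^2 = 160801 ≡ 417 (mod 716)
569^64 ≡ 417^2 = 173889 ≡ 617 (mod 716)
569^128 ≡ 617^2 = 380689 ≡ 493 (mod 716)
569^238 = 569^128 · 569^64 · 569^32 · 569^8 · 569^4 · 569^2 ≡ 493 · 617 · 417 · 573 · 173 · 129 (mod 716).
Accumulate the product:
493 · 617 = 304181 ≡ 597
597 · 417 = 248949 ≡ 497
497 · 573 = 284781 ≡ 529
529 · 173 = 91517 ≡ 585
585 · 129 = 75465 ≡ 285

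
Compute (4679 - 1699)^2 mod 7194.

4679 - 1699 = 2980
(2980)^2 ≡ 3004 (mod 7194)

3004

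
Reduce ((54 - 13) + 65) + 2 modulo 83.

25

54 - 13 = 41
41 + 65 = 106 ≡ 23 (mod 83)
23 + 2 = 25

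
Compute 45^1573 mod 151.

95

Using repeated squaring:
1573 in binary is 11000100101, i.e. 1573 = 1024 + 512 + 32 + 4 + 1.
45^1 ≡ 45 (mod 151)
45^2 ≡ 45^2 = 2025 ≡ 62 (mod 151)
45^4 ≡ 62^2 = 3844 ≡ 69 (mod 151)
45^8 ≡ 69^2 = 4761 ≡ 80 (mod 151)
45^16 ≡ 80^2 = 6400 ≡ 58 (mod 151)
45^32 ≡ 58^2 = 3364 ≡ 42 (mod 151)
45^64 ≡ 42^2 = 1764 ≡ 103 (mod 151)
45^128 ≡ 103^2 = 10609 ≡ 39 (mod 151)
45^256 ≡ 39^2 = 1521 ≡ 11 (mod 151)
45^512 ≡ 11^2 = 121 (mod 151)
45^1024 ≡ 121^2 = 14641 ≡ 145 (mod 151)
45^1573 = 45^1024 * 45^512 * 45^32 * 45^4 * 45^1 ≡ 145 * 121 * 42 * 69 * 45 (mod 151).
Accumulate the product:
145 * 121 = 17545 ≡ 29
29 * 42 = 1218 ≡ 10
10 * 69 = 690 ≡ 86
86 * 45 = 3870 ≡ 95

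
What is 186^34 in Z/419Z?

186^1 ≡ 186 (mod 419)
186^2 ≡ 186^2 = 34596 ≡ 238 (mod 419)
186^4 ≡ 238^2 = 56644 ≡ 79 (mod 419)
186^8 ≡ 79^2 = 6241 ≡ 375 (mod 419)
186^16 ≡ 375^2 = 140625 ≡ 260 (mod 419)
186^32 ≡ 260^2 = 67600 ≡ 141 (mod 419)
186^34 = 186^32 * 186^2 ≡ 141 * 238 (mod 419).
141 * 238 = 33558 ≡ 38 (mod 419).

38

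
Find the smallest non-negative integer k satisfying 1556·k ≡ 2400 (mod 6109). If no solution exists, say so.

gcd(1556, 6109) = 1, so a unique solution mod 6109 exists.
1556⁻¹ ≡ 2603 (mod 6109).
k ≡ 2603·2400 ≡ 3802 (mod 6109).

3802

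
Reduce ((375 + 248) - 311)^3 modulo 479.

333

375 + 248 = 623 ≡ 144 (mod 479)
144 - 311 = -167 ≡ 312 (mod 479)
(312)^3 ≡ 333 (mod 479)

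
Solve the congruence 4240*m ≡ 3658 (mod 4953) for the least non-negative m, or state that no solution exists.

gcd(4240, 4953) = 1, so a unique solution mod 4953 exists.
4240⁻¹ ≡ 2737 (mod 4953).
m ≡ 2737*3658 ≡ 1933 (mod 4953).

1933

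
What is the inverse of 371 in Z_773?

Apply the Euclidean algorithm and back-substitute:
773 = 2×371 + 31
371 = 11×31 + 30
31 = 1×30 + 1
30 = 30×1 + 0
gcd(371, 773) = 1, so the inverse exists.
Bézout: 1 = 12×773 − 25×371.
So 371⁻¹ ≡ −25 ≡ 748 (mod 773).

748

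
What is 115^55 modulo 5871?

55 in binary is 110111, i.e. 55 = 32 + 16 + 4 + 2 + 1.
115^1 ≡ 115 (mod 5871)
115^2 ≡ 115^2 = 13225 ≡ 1483 (mod 5871)
115^4 ≡ 1483^2 = 2199289 ≡ 3535 (mod 5871)
115^8 ≡ 3535^2 = 12496225 ≡ 2737 (mod 5871)
115^16 ≡ 2737^2 = 7491169 ≡ 5644 (mod 5871)
115^32 ≡ 5644^2 = 31854736 ≡ 4561 (mod 5871)
115^55 = 115^32 × 115^16 × 115^4 × 115^2 × 115^1 ≡ 4561 × 5644 × 3535 × 1483 × 115 (mod 5871).
Accumulate the product:
4561 × 5644 = 25742284 ≡ 3820
3820 × 3535 = 13503700 ≡ 400
400 × 1483 = 593200 ≡ 229
229 × 115 = 26335 ≡ 2851

2851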